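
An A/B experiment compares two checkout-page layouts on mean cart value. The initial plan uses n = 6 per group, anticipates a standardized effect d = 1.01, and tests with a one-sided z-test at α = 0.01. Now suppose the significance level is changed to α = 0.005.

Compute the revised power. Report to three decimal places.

δ = d·√(n/2) = 1.01 × √(6/2) = 1.7494 (unchanged). New critical value: z_{0.005} = 2.576.
Revised power = Φ(δ − 2.576) = Φ(-0.826) = 0.2043.

Power ≈ 0.204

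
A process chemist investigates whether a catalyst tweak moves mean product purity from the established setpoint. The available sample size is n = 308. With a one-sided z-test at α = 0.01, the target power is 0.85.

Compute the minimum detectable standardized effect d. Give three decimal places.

d ≈ 0.192

Need Φ(δ − 2.326) = 0.85, so δ = 2.326 + 1.036 = 3.363.
δ = d·√n ⇒ d = δ/√n = 3.363/√308 = 0.1916.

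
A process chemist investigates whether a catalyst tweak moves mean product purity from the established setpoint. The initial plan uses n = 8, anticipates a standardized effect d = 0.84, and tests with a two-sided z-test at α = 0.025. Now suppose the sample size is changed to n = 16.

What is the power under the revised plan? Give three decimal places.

With n = 16: δ = d·√n = 0.84 × √16 = 3.3600. Critical value z_{0.0125} = 2.241.
Revised power = Φ(δ − 2.241) + Φ(−δ − 2.241) = Φ(1.119) + Φ(-5.601) = 0.8683 + 0.0000 = 0.8683.

Power ≈ 0.868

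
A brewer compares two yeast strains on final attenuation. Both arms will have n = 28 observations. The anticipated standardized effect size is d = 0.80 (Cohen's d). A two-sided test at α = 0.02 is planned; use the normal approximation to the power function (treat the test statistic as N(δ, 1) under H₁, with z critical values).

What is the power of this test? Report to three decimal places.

Noncentrality parameter: λ = d·√(n/2) = 0.80 × √(28/2) = 2.9933
Two-sided α = 0.02 → critical value z_{0.01} = 2.326.
Power = Φ(λ − 2.326) + Φ(−λ − 2.326) = Φ(0.667) + Φ(-5.320) = 0.7476 + 0.0000 = 0.7476.

Power ≈ 0.748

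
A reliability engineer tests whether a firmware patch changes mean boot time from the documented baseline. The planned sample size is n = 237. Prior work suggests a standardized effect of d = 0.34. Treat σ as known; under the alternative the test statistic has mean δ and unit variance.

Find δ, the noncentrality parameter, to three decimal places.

The noncentrality parameter scales effect size by the design's sample-size factor: δ = d·√n = 0.34 × √237 = 5.2342

δ ≈ 5.234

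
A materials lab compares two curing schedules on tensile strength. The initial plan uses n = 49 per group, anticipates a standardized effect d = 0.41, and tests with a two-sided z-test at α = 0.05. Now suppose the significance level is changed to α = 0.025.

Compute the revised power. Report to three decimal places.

Power ≈ 0.416

δ = d·√(n/2) = 0.41 × √(49/2) = 2.0294 (unchanged). New critical value: z_{0.0125} = 2.241.
Revised power = Φ(δ − 2.241) + Φ(−δ − 2.241) = Φ(-0.212) + Φ(-4.271) = 0.4161 + 0.0000 = 0.4161.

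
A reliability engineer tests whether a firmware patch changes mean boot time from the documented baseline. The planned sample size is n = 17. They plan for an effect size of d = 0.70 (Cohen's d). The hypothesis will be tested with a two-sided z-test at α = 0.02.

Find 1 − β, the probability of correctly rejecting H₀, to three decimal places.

Noncentrality parameter: δ = d·√n = 0.70 × √17 = 2.8862
Critical value for a two-sided test at α = 0.02: z_{α/2} = 2.326.
Power = Φ(δ − 2.326) + Φ(−δ − 2.326) = Φ(0.560) + Φ(-5.213) = 0.7122 + 0.0000 = 0.7122.

Power ≈ 0.712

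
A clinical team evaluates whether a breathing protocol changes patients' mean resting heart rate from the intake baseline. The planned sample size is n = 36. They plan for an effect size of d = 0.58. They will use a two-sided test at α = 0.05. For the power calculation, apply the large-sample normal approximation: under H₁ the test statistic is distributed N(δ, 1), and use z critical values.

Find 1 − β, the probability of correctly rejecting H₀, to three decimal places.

Noncentrality parameter: δ = d·√n = 0.58 × √36 = 3.4800
Critical value for a two-sided test at α = 0.05: z_{α/2} = 1.960.
Power = Φ(δ − 1.960) + Φ(−δ − 1.960) = Φ(1.520) + Φ(-5.440) = 0.9357 + 0.0000 = 0.9357.

Power ≈ 0.936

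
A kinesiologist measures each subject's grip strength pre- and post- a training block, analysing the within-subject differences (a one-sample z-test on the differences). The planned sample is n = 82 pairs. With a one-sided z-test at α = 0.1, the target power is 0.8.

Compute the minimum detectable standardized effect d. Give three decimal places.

d ≈ 0.234

Required noncentrality: δ = z_{0.1} + z_{0.20} = 1.282 + 0.842 = 2.123.
δ = d·√n ⇒ d = δ/√n = 2.123/√82 = 0.2345.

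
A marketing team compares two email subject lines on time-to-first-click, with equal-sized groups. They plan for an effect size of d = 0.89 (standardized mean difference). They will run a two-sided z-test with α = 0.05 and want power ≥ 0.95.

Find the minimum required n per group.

For power 0.95 need Φ(δ − z_{0.025}) = 0.95, so δ = z_{0.025} + z_{0.05} = 1.960 + 1.645 = 3.605.
(For δ > 0 the lower-tail rejection region contributes negligibly to power, so the one-term inversion is standard.)
δ = d·√(n/2) ⇒ n = 2(δ/d)² = 2 × (3.605 / 0.89)² = 32.81.
Round up to the next whole unit.

n = 33 per group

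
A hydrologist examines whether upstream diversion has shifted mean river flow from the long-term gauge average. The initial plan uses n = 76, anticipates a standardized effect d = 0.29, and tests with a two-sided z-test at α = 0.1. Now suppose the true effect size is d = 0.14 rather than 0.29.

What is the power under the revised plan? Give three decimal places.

With d = 0.14: δ = d·√n = 0.14 × √76 = 1.2205. Critical value z_{0.05} = 1.645.
Revised power = Φ(δ − 1.645) + Φ(−δ − 1.645) = Φ(-0.424) + Φ(-2.865) = 0.3357 + 0.0021 = 0.3377.

Power ≈ 0.338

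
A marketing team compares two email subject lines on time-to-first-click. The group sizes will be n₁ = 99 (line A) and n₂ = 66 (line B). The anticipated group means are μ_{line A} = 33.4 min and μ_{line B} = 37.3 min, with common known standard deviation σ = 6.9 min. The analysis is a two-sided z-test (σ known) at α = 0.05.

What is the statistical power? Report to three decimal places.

Standardized effect: d = |μ_{line A} − μ_{line B}| / σ = |33.4 − 37.3| / 6.9 = 0.5652
Noncentrality parameter: δ = d / √(1/n₁ + 1/n₂) = 0.5652 / √(1/99 + 1/66) = 3.5568
Critical value for a two-sided test at α = 0.05: z_{α/2} = 1.960.
Power = Φ(δ − 1.960) + Φ(−δ − 1.960) = Φ(1.597) + Φ(-5.517) = 0.9449 + 0.0000 = 0.9449.

Power ≈ 0.945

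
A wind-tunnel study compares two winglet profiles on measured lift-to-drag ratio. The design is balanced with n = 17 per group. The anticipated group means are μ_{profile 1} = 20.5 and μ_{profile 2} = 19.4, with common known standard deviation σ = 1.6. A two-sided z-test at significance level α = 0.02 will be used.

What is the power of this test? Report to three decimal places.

Power ≈ 0.374

Standardized effect: d = |μ_{profile 1} − μ_{profile 2}| / σ = |20.5 − 19.4| / 1.6 = 0.6875
Noncentrality parameter: δ = d·√(n/2) = 0.6875 × √(17/2) = 2.0044
Critical value for a two-sided test at α = 0.02: z_{α/2} = 2.326.
Power = Φ(δ − 2.326) + Φ(−δ − 2.326) = Φ(-0.322) + Φ(-4.331) = 0.3737 + 0.0000 = 0.3737.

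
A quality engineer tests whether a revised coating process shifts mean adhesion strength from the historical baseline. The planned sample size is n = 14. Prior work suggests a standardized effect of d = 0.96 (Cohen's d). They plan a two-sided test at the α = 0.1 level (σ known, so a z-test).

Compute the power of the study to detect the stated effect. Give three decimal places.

Power ≈ 0.974

Noncentrality parameter: δ = d·√n = 0.96 × √14 = 3.5920
Critical value for a two-sided test at α = 0.1: z_{α/2} = 1.645.
Power = Φ(δ − 1.645) + Φ(−δ − 1.645) = Φ(1.947) + Φ(-5.237) = 0.9742 + 0.0000 = 0.9742.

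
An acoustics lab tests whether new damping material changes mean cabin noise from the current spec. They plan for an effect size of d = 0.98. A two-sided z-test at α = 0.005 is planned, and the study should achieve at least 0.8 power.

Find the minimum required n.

n = 14

For power 0.8 need Φ(δ − z_{0.0025}) = 0.8, so δ = z_{0.0025} + z_{0.20} = 2.807 + 0.842 = 3.649.
(For δ > 0 the lower-tail rejection region contributes negligibly to power, so the one-term inversion is standard.)
δ = d·√n ⇒ n = (δ/d)² = (3.649 / 0.98)² = 13.86.
Round up to the next whole unit.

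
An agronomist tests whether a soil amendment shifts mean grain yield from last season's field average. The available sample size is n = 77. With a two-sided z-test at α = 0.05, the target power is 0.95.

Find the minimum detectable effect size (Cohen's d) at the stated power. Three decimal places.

d ≈ 0.411

Required noncentrality: δ = z_{0.025} + z_{0.05} = 1.960 + 1.645 = 3.605.
(Lower-tail contribution to power is negligible for δ > 0.)
δ = d·√n ⇒ d = δ/√n = 3.605/√77 = 0.4108.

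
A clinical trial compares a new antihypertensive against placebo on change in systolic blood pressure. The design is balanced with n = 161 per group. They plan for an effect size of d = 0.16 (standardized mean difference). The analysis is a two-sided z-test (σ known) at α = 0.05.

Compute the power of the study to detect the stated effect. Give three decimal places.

Noncentrality parameter: δ = d·√(n/2) = 0.16 × √(161/2) = 1.4355
Two-sided α = 0.05 → critical value z_{0.025} = 1.960.
Power = Φ(δ − 1.960) + Φ(−δ − 1.960) = Φ(-0.524) + Φ(-3.396) = 0.3000 + 0.0003 = 0.3003.

Power ≈ 0.300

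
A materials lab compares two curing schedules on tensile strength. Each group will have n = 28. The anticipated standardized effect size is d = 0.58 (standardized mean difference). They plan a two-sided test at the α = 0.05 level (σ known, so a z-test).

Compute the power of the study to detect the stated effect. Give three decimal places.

Noncentrality parameter: δ = d·√(n/2) = 0.58 × √(28/2) = 2.1702
Critical value for a two-sided test at α = 0.05: z_{α/2} = 1.960.
Power = Φ(δ − 1.960) + Φ(−δ − 1.960) = Φ(0.210) + Φ(-4.130) = 0.5832 + 0.0000 = 0.5833.

Power ≈ 0.583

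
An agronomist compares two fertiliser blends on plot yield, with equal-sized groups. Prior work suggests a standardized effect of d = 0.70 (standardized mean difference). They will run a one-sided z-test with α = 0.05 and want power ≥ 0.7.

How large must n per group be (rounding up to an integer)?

n = 20 per group

Set Φ(δ − 1.645) = 0.7; then δ − 1.645 = Φ⁻¹(0.7) = 0.524, giving δ = 2.169.
δ = d·√(n/2) ⇒ n = 2(δ/d)² = 2 × (2.169 / 0.70)² = 19.21.
Rounding up, n = 20 per group.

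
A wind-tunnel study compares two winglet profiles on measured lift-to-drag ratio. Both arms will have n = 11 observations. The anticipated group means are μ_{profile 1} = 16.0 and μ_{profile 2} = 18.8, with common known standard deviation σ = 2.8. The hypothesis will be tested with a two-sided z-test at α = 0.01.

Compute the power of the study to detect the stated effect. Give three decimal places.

Standardized effect: d = |μ_{profile 1} − μ_{profile 2}| / σ = |16.0 − 18.8| / 2.8 = 1.0000
Noncentrality parameter: δ = d·√(n/2) = 1.0000 × √(11/2) = 2.3452
Two-sided α = 0.01 → critical value z_{0.005} = 2.576.
Power = Φ(δ − 2.576) + Φ(−δ − 2.576) = Φ(-0.231) + Φ(-4.921) = 0.4088 + 0.0000 = 0.4088.

Power ≈ 0.409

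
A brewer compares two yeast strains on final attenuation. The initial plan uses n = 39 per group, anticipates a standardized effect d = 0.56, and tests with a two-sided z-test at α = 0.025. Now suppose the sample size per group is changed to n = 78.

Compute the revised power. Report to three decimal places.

With n = 78 per group: δ = d·√(n/2) = 0.56 × √(78/2) = 3.4972. Critical value z_{0.0125} = 2.241.
Revised power = Φ(δ − 2.241) + Φ(−δ − 2.241) = Φ(1.256) + Φ(-5.739) = 0.8954 + 0.0000 = 0.8954.

Power ≈ 0.895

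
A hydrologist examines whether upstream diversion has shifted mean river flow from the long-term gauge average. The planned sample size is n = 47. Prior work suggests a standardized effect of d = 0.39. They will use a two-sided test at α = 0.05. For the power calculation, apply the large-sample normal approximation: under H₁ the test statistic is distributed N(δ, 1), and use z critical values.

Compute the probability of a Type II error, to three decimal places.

Noncentrality parameter: δ = d·√n = 0.39 × √47 = 2.6737
Two-sided α = 0.05 → critical value z_{0.025} = 1.960.
Power = Φ(δ − 1.960) + Φ(−δ − 1.960) = Φ(0.714) + Φ(-4.634) = 0.7623 + 0.0000 = 0.7623.
Type II error: β = 1 − power = 1 − 0.7623 = 0.2377.

β ≈ 0.238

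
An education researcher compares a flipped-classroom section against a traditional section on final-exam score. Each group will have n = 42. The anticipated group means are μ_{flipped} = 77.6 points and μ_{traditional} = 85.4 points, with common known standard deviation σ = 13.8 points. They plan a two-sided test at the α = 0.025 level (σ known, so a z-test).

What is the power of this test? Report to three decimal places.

Standardized effect: d = |μ_{flipped} − μ_{traditional}| / σ = |77.6 − 85.4| / 13.8 = 0.5652
Noncentrality parameter: δ = d·√(n/2) = 0.5652 × √(42/2) = 2.5902
Two-sided α = 0.025 → critical value z_{0.0125} = 2.241.
Power = Φ(δ − 2.241) + Φ(−δ − 2.241) = Φ(0.349) + Φ(-4.832) = 0.6364 + 0.0000 = 0.6364.

Power ≈ 0.636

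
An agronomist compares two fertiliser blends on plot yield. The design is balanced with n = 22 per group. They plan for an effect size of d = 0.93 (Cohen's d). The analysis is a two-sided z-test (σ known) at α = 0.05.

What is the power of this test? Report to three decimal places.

Noncentrality parameter: δ = d·√(n/2) = 0.93 × √(22/2) = 3.0845
Critical value for a two-sided test at α = 0.05: z_{α/2} = 1.960.
Power = Φ(δ − 1.960) + Φ(−δ − 1.960) = Φ(1.124) + Φ(-5.044) = 0.8696 + 0.0000 = 0.8696.

Power ≈ 0.870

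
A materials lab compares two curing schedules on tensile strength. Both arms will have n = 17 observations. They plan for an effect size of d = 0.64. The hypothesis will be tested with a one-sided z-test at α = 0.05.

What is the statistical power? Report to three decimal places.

Noncentrality parameter: δ = d·√(n/2) = 0.64 × √(17/2) = 1.8659
Critical value for a one-sided test at α = 0.05: z_α = 1.645.
Power = P(Z > 1.645 − δ) = Φ(0.221) = 0.5875.

Power ≈ 0.587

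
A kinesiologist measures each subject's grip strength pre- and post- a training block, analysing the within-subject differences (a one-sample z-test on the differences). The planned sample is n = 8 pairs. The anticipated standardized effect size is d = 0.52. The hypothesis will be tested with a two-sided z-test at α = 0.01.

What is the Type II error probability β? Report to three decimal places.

β ≈ 0.865

Noncentrality parameter: δ = d·√n = 0.52 × √8 = 1.4708
Critical value for a two-sided test at α = 0.01: z_{α/2} = 2.576.
Power = Φ(δ − 2.576) + Φ(−δ − 2.576) = Φ(-1.105) + Φ(-4.047) = 0.1346 + 0.0000 = 0.1346.
Type II error: β = 1 − power = 1 − 0.1346 = 0.8654.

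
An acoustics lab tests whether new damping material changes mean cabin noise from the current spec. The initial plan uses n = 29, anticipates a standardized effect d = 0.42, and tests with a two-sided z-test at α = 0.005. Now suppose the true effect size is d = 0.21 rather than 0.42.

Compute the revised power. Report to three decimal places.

With d = 0.21: δ = d·√n = 0.21 × √29 = 1.1309. Critical value z_{0.0025} = 2.807.
Revised power = Φ(δ − 2.807) + Φ(−δ − 2.807) = Φ(-1.676) + Φ(-3.938) = 0.0469 + 0.0000 = 0.0469.

Power ≈ 0.047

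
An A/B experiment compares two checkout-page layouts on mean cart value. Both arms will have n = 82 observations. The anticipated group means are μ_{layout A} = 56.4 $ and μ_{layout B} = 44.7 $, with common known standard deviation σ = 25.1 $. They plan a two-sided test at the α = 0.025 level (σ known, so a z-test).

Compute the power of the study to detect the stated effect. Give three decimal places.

Standardized effect: d = |μ_{layout A} − μ_{layout B}| / σ = |56.4 − 44.7| / 25.1 = 0.4661
Noncentrality parameter: δ = d·√(n/2) = 0.4661 × √(82/2) = 2.9847
Critical value for a two-sided test at α = 0.025: z_{α/2} = 2.241.
Power = Φ(δ − 2.241) + Φ(−δ − 2.241) = Φ(0.743) + Φ(-5.226) = 0.7714 + 0.0000 = 0.7714.

Power ≈ 0.771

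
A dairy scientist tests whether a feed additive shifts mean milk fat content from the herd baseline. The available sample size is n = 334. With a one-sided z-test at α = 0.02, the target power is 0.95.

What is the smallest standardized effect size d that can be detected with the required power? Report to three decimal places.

d ≈ 0.202

Required noncentrality: δ = z_{0.02} + z_{0.05} = 2.054 + 1.645 = 3.699.
δ = d·√n ⇒ d = δ/√n = 3.699/√334 = 0.2024.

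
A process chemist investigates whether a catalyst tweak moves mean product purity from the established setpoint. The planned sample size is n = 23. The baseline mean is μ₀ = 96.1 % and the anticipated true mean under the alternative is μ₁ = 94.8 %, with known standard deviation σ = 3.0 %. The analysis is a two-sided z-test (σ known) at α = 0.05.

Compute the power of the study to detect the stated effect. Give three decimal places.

Power ≈ 0.547

Standardized effect: d = |μ₁ − μ₀| / σ = |94.8 − 96.1| / 3.0 = 0.4333
Noncentrality parameter: δ = d·√n = 0.4333 × √23 = 2.0782
Two-sided α = 0.05 → critical value z_{0.025} = 1.960.
Power = Φ(δ − 1.960) + Φ(−δ − 1.960) = Φ(0.118) + Φ(-4.038) = 0.5471 + 0.0000 = 0.5471.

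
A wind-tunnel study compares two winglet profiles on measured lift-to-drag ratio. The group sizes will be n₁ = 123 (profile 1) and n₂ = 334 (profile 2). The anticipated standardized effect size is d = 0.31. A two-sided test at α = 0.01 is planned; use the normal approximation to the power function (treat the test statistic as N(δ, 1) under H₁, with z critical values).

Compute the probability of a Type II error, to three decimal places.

β ≈ 0.358

Noncentrality parameter: δ = d / √(1/n₁ + 1/n₂) = 0.31 / √(1/123 + 1/334) = 2.9392
Two-sided α = 0.01 → critical value z_{0.005} = 2.576.
Power = Φ(δ − 2.576) + Φ(−δ − 2.576) = Φ(0.363) + Φ(-5.515) = 0.6418 + 0.0000 = 0.6418.
Type II error: β = 1 − power = 1 − 0.6418 = 0.3582.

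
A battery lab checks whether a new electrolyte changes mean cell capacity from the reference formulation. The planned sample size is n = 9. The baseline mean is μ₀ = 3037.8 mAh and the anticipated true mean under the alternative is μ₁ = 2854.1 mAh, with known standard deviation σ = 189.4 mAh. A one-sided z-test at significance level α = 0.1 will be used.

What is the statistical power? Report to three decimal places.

Power ≈ 0.948

Standardized effect: d = |μ₁ − μ₀| / σ = |2854.1 − 3037.8| / 189.4 = 0.9699
Noncentrality parameter: δ = d·√n = 0.9699 × √9 = 2.9097
Critical value for a one-sided test at α = 0.1: z_α = 1.282.
Power = Φ(δ − 1.282) = Φ(1.628) = 0.9483.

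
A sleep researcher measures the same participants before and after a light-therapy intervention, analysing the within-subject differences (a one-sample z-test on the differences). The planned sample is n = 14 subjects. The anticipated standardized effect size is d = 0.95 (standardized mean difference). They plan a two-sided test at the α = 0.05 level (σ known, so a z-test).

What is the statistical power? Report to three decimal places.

Noncentrality parameter: δ = d·√n = 0.95 × √14 = 3.5546
Two-sided α = 0.05 → critical value z_{0.025} = 1.960.
Power = Φ(δ − 1.960) + Φ(−δ − 1.960) = Φ(1.595) + Φ(-5.515) = 0.9446 + 0.0000 = 0.9446.

Power ≈ 0.945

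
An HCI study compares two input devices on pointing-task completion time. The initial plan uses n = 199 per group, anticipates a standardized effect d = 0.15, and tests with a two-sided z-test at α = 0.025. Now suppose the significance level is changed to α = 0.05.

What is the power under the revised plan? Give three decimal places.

δ = d·√(n/2) = 0.15 × √(199/2) = 1.4962 (unchanged). New critical value: z_{0.025} = 1.960.
Revised power = Φ(δ − 1.960) + Φ(−δ − 1.960) = Φ(-0.464) + Φ(-3.456) = 0.3214 + 0.0003 = 0.3217.

Power ≈ 0.322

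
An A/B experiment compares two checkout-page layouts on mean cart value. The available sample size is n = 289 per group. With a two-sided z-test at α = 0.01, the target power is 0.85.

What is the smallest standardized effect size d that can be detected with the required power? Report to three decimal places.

Required noncentrality: δ = z_{0.005} + z_{0.15} = 2.576 + 1.036 = 3.612.
(The second rejection-region term Φ(−δ − z_{α/2}) is negligible and dropped.)
δ = d·√(n/2) ⇒ d = δ/√(n/2) = 3.612/√(289/2) = 0.3005.

d ≈ 0.301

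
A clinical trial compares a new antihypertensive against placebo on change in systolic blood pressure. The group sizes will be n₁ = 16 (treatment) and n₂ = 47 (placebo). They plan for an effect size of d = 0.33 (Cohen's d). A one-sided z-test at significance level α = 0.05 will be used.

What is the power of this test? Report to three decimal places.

Noncentrality parameter: δ = d / √(1/n₁ + 1/n₂) = 0.33 / √(1/16 + 1/47) = 1.1401
Critical value for a one-sided test at α = 0.05: z_α = 1.645.
Power = P(Z > 1.645 − δ) = Φ(-0.505) = 0.3069.

Power ≈ 0.307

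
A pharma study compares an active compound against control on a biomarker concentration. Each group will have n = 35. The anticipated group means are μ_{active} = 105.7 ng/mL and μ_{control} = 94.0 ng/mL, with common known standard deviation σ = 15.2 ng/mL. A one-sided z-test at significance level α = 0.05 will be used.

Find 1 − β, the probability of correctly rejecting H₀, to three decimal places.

Standardized effect: d = |μ_{active} − μ_{control}| / σ = |105.7 − 94.0| / 15.2 = 0.7697
Noncentrality parameter: δ = d·√(n/2) = 0.7697 × √(35/2) = 3.2200
Critical value for a one-sided test at α = 0.05: z_α = 1.645.
Power = P(Z > 1.645 − δ) = Φ(1.575) = 0.9424.

Power ≈ 0.942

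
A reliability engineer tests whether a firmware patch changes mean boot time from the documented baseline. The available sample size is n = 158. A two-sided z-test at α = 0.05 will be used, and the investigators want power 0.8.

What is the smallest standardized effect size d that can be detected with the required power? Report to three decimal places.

Required noncentrality: δ = z_{0.025} + z_{0.20} = 1.960 + 0.842 = 2.802.
(The second rejection-region term Φ(−δ − z_{α/2}) is negligible and dropped.)
δ = d·√n ⇒ d = δ/√n = 2.802/√158 = 0.2229.

d ≈ 0.223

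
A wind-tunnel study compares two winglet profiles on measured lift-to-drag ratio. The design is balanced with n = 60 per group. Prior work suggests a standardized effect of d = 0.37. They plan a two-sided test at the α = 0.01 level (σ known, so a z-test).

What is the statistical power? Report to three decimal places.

Power ≈ 0.291

Noncentrality parameter: λ = d·√(n/2) = 0.37 × √(60/2) = 2.0266
Critical value for a two-sided test at α = 0.01: z_{α/2} = 2.576.
Power = Φ(λ − 2.576) + Φ(−λ − 2.576) = Φ(-0.549) + Φ(-4.602) = 0.2914 + 0.0000 = 0.2914.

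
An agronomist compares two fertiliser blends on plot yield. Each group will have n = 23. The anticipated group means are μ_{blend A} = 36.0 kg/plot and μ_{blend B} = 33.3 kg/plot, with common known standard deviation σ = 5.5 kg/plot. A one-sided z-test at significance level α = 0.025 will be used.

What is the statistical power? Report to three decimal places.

Power ≈ 0.384

Standardized effect: d = |μ_{blend A} − μ_{blend B}| / σ = |36.0 − 33.3| / 5.5 = 0.4909
Noncentrality parameter: δ = d·√(n/2) = 0.4909 × √(23/2) = 1.6648
One-sided α = 0.025 → critical value z_{0.025} = 1.960.
Power = Φ(δ − 1.960) = Φ(-0.295) = 0.3839.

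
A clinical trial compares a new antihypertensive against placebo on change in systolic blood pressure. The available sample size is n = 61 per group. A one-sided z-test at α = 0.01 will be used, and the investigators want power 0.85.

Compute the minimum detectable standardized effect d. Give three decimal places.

d ≈ 0.609

Required noncentrality: δ = z_{0.01} + z_{0.15} = 2.326 + 1.036 = 3.363.
δ = d·√(n/2) ⇒ d = δ/√(n/2) = 3.363/√(61/2) = 0.6089.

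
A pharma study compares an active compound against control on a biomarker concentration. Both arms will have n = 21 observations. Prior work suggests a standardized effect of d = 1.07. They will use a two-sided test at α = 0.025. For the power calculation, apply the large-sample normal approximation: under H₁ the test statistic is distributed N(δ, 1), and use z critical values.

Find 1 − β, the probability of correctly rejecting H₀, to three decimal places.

Noncentrality parameter: δ = d·√(n/2) = 1.07 × √(21/2) = 3.4672
Critical value for a two-sided test at α = 0.025: z_{α/2} = 2.241.
Power = Φ(δ − 2.241) + Φ(−δ − 2.241) = Φ(1.226) + Φ(-5.709) = 0.8899 + 0.0000 = 0.8899.

Power ≈ 0.890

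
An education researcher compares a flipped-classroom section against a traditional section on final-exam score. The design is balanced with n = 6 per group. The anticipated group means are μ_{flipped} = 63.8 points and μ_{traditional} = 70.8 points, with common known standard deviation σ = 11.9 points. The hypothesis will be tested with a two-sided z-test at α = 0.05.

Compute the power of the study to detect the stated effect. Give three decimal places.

Standardized effect: d = |μ_{flipped} − μ_{traditional}| / σ = |63.8 − 70.8| / 11.9 = 0.5882
Noncentrality parameter: δ = d·√(n/2) = 0.5882 × √(6/2) = 1.0189
Critical value for a two-sided test at α = 0.05: z_{α/2} = 1.960.
Power = Φ(δ − 1.960) + Φ(−δ − 1.960) = Φ(-0.941) + Φ(-2.979) = 0.1733 + 0.0014 = 0.1748.

Power ≈ 0.175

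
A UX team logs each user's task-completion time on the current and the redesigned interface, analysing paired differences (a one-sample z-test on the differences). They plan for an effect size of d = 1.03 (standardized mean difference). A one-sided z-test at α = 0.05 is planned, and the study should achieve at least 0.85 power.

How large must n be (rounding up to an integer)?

n = 7

Set Φ(δ − 1.645) = 0.85; then δ − 1.645 = Φ⁻¹(0.85) = 1.036, giving δ = 2.681.
δ = d·√n ⇒ n = (δ/d)² = (2.681 / 1.03)² = 6.78.
Round up to the next whole unit.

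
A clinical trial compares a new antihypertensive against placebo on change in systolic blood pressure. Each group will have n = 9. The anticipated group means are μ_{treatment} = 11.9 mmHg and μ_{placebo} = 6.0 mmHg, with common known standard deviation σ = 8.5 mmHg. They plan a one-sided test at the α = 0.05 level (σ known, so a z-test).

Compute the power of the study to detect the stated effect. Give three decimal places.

Power ≈ 0.432

Standardized effect: d = |μ_{treatment} − μ_{placebo}| / σ = |11.9 − 6.0| / 8.5 = 0.6941
Noncentrality parameter: λ = d·√(n/2) = 0.6941 × √(9/2) = 1.4724
Critical value for a one-sided test at α = 0.05: z_α = 1.645.
Power = Φ(λ − 1.645) = Φ(-0.172) = 0.4316.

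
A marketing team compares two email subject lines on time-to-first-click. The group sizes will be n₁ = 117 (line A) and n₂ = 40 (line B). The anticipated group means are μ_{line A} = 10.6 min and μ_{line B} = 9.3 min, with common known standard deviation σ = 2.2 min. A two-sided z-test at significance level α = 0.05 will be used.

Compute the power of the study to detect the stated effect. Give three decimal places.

Power ≈ 0.897

Standardized effect: d = |μ_{line A} − μ_{line B}| / σ = |10.6 − 9.3| / 2.2 = 0.5909
Noncentrality parameter: λ = d / √(1/n₁ + 1/n₂) = 0.5909 / √(1/117 + 1/40) = 3.2262
Critical value for a two-sided test at α = 0.05: z_{α/2} = 1.960.
Power = Φ(λ − 1.960) + Φ(−λ − 1.960) = Φ(1.266) + Φ(-5.186) = 0.8973 + 0.0000 = 0.8973.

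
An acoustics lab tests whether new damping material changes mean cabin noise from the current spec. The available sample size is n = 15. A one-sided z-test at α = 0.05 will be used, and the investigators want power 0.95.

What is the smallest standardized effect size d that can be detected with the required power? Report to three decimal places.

d ≈ 0.849

Need Φ(δ − 1.645) = 0.95, so δ = 1.645 + 1.645 = 3.290.
δ = d·√n ⇒ d = δ/√n = 3.290/√15 = 0.8494.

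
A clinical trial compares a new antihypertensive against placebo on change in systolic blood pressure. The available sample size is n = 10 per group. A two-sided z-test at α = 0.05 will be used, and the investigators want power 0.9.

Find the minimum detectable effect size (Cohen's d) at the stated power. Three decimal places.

d ≈ 1.450

Need Φ(δ − 1.960) = 0.9, so δ = 1.960 + 1.282 = 3.242.
(The second rejection-region term Φ(−δ − z_{α/2}) is negligible and dropped.)
δ = d·√(n/2) ⇒ d = δ/√(n/2) = 3.242/√(10/2) = 1.4496.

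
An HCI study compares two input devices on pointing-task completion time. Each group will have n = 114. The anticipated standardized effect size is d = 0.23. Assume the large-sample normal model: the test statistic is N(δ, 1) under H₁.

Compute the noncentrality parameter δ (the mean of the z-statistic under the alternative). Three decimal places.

The noncentrality parameter scales effect size by the design's sample-size factor: δ = d·√(n/2) = 0.23 × √(114/2) = 1.7365

δ ≈ 1.736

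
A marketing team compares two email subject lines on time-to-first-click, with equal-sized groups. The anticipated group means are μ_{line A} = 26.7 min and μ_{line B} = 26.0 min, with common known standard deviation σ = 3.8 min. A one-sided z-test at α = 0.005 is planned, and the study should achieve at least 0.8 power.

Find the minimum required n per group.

Standardized effect: d = |μ_{line A} − μ_{line B}| / σ = |26.7 − 26.0| / 3.8 = 0.1842
For power 0.8 need Φ(δ − z_{0.005}) = 0.8, so δ = z_{0.005} + z_{0.20} = 2.576 + 0.842 = 3.417.
δ = d·√(n/2) ⇒ n = 2(δ/d)² = 2 × (3.417 / 0.1842)² = 688.34.
Round up to the next whole unit.

n = 689 per group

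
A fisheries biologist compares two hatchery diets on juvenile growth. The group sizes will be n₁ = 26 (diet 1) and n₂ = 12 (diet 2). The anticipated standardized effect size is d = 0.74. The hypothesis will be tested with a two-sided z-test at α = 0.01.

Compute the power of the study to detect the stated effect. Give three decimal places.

Noncentrality parameter: δ = d / √(1/n₁ + 1/n₂) = 0.74 / √(1/26 + 1/12) = 2.1204
Two-sided α = 0.01 → critical value z_{0.005} = 2.576.
Power = Φ(δ − 2.576) + Φ(−δ − 2.576) = Φ(-0.455) + Φ(-4.696) = 0.3244 + 0.0000 = 0.3244.

Power ≈ 0.324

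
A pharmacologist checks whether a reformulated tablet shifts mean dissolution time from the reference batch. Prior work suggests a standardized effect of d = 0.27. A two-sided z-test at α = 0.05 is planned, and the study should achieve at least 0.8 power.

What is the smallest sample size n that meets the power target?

n = 108

For power 0.8 need Φ(δ − z_{0.025}) = 0.8, so δ = z_{0.025} + z_{0.20} = 1.960 + 0.842 = 2.802.
(Ignoring the negligible lower-tail rejection probability gives the usual closed-form inversion.)
δ = d·√n ⇒ n = (δ/d)² = (2.802 / 0.27)² = 107.67.
Rounding up, n = 108.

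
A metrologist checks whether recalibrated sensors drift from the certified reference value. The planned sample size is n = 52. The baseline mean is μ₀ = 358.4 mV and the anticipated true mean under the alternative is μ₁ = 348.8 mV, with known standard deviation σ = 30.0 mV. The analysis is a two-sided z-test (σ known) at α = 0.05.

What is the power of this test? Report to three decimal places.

Standardized effect: d = |μ₁ − μ₀| / σ = |348.8 − 358.4| / 30.0 = 0.3200
Noncentrality parameter: λ = d·√n = 0.3200 × √52 = 2.3076
Critical value for a two-sided test at α = 0.05: z_{α/2} = 1.960.
Power = Φ(λ − 1.960) + Φ(−λ − 1.960) = Φ(0.348) + Φ(-4.268) = 0.6359 + 0.0000 = 0.6359.

Power ≈ 0.636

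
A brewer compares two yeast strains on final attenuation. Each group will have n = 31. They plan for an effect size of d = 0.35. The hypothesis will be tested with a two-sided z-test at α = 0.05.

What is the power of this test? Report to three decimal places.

Power ≈ 0.281

Noncentrality parameter: δ = d·√(n/2) = 0.35 × √(31/2) = 1.3780
Critical value for a two-sided test at α = 0.05: z_{α/2} = 1.960.
Power = Φ(δ − 1.960) + Φ(−δ − 1.960) = Φ(-0.582) + Φ(-3.338) = 0.2803 + 0.0004 = 0.2807.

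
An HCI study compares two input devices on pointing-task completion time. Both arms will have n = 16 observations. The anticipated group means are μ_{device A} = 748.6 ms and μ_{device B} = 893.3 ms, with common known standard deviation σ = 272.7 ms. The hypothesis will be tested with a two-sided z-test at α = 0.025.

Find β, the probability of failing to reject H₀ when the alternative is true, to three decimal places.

Standardized effect: d = |μ_{device A} − μ_{device B}| / σ = |748.6 − 893.3| / 272.7 = 0.5306
Noncentrality parameter: δ = d·√(n/2) = 0.5306 × √(16/2) = 1.5008
Two-sided α = 0.025 → critical value z_{0.0125} = 2.241.
Power = Φ(δ − 2.241) + Φ(−δ − 2.241) = Φ(-0.741) + Φ(-3.742) = 0.2295 + 0.0001 = 0.2296.
Type II error: β = 1 − power = 1 − 0.2296 = 0.7704.

β ≈ 0.770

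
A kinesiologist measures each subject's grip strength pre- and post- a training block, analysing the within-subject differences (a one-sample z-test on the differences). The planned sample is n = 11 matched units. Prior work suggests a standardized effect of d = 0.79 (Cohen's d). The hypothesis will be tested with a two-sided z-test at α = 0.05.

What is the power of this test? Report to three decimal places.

Power ≈ 0.745

Noncentrality parameter: δ = d·√n = 0.79 × √11 = 2.6201
Critical value for a two-sided test at α = 0.05: z_{α/2} = 1.960.
Power = Φ(δ − 1.960) + Φ(−δ − 1.960) = Φ(0.660) + Φ(-4.580) = 0.7454 + 0.0000 = 0.7454.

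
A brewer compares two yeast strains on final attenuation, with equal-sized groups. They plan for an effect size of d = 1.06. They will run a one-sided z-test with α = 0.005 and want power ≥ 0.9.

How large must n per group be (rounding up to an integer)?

n = 27 per group

Set Φ(δ − 2.576) = 0.9; then δ − 2.576 = Φ⁻¹(0.9) = 1.282, giving δ = 3.857.
δ = d·√(n/2) ⇒ n = 2(δ/d)² = 2 × (3.857 / 1.06)² = 26.49.
Round up to the next whole unit.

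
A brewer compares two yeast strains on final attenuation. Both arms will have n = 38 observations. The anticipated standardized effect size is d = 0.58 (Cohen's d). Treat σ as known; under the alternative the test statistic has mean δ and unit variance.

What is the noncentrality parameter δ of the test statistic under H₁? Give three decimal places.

The noncentrality parameter scales effect size by the design's sample-size factor: δ = d·√(n/2) = 0.58 × √(38/2) = 2.5282

δ ≈ 2.528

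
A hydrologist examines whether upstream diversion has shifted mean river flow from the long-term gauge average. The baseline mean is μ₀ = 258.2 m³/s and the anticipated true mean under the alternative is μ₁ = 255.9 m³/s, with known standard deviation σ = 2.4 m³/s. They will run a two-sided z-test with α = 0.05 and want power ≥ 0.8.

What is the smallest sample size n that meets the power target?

Standardized effect: d = |μ₁ − μ₀| / σ = |255.9 − 258.2| / 2.4 = 0.9583
For power 0.8 need Φ(δ − z_{0.025}) = 0.8, so δ = z_{0.025} + z_{0.20} = 1.960 + 0.842 = 2.802.
(The Φ(−δ − z_{α/2}) term is vanishingly small for δ > 0 and is dropped in the standard sample-size formula.)
δ = d·√n ⇒ n = (δ/d)² = (2.802 / 0.9583)² = 8.55.
Round up to the next whole unit.

n = 9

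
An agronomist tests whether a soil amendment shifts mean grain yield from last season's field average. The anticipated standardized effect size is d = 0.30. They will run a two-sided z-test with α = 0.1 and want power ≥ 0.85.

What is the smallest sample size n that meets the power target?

Set Φ(δ − 1.645) = 0.85; then δ − 1.645 = Φ⁻¹(0.85) = 1.036, giving δ = 2.681.
(For δ > 0 the lower-tail rejection region contributes negligibly to power, so the one-term inversion is standard.)
δ = d·√n ⇒ n = (δ/d)² = (2.681 / 0.30)² = 79.88.
Rounding up, n = 80.

n = 80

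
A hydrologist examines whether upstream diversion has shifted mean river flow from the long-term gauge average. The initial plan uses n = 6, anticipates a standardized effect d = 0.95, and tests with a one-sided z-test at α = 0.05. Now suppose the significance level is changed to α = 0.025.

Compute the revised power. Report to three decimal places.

Power ≈ 0.643

δ = d·√n = 0.95 × √6 = 2.3270 (unchanged). New critical value: z_{0.025} = 1.960.
Revised power = Φ(δ − 1.960) = Φ(0.367) = 0.6432.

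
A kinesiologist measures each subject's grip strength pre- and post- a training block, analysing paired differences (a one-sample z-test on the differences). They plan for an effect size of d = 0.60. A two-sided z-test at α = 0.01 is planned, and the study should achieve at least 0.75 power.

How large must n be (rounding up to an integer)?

For power 0.75 need Φ(δ − z_{0.005}) = 0.75, so δ = z_{0.005} + z_{0.25} = 2.576 + 0.674 = 3.250.
(For δ > 0 the lower-tail rejection region contributes negligibly to power, so the one-term inversion is standard.)
δ = d·√n ⇒ n = (δ/d)² = (3.250 / 0.60)² = 29.35.
Round up to the next whole unit.

n = 30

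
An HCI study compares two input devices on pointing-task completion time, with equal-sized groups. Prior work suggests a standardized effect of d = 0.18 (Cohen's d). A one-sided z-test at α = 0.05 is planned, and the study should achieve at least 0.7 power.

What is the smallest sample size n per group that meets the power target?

n = 291 per group

Set Φ(δ − 1.645) = 0.7; then δ − 1.645 = Φ⁻¹(0.7) = 0.524, giving δ = 2.169.
δ = d·√(n/2) ⇒ n = 2(δ/d)² = 2 × (2.169 / 0.18)² = 290.47.
Round up to the next whole unit.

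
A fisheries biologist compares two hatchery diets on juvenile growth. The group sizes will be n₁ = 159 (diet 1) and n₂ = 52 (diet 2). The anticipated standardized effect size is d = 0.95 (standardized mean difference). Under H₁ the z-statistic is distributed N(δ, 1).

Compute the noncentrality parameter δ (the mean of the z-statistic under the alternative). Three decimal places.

δ = d / √(1/n₁ + 1/n₂) = 0.95 / √(1/159 + 1/52) = 5.9468

δ ≈ 5.947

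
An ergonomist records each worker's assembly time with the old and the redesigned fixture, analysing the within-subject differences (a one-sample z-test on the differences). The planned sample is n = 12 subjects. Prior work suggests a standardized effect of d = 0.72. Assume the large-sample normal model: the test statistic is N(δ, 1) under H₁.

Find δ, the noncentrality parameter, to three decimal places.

δ = d·√n = 0.72 × √12 = 2.4942

δ ≈ 2.494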